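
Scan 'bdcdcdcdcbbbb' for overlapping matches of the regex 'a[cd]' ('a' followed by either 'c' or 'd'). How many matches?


Pattern: a[cd] means 'a' followed by either 'c' or 'd'.
Scanning 'bdcdcdcdcbbbb' position-by-position:
  Pos 0: window 'bd' -> no
  Pos 1: window 'dc' -> no
  Pos 2: window 'cd' -> no
  Pos 3: window 'dc' -> no
  Pos 4: window 'cd' -> no
  Pos 5: window 'dc' -> no
  Pos 6: window 'cd' -> no
  Pos 7: window 'dc' -> no
  Pos 8: window 'cb' -> no
  Pos 9: window 'bb' -> no
  Pos 10: window 'bb' -> no
  Pos 11: window 'bb' -> no
  Pos 12: window 'b' -> no
Total matches: 0

0


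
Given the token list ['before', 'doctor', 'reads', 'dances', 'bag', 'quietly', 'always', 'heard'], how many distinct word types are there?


Listing all tokens and tracking unique types:
  Token 1: 'before' -> NEW (unique so far: 1)
  Token 2: 'doctor' -> NEW (unique so far: 2)
  Token 3: 'reads' -> NEW (unique so far: 3)
  Token 4: 'dances' -> NEW (unique so far: 4)
  Token 5: 'bag' -> NEW (unique so far: 5)
  Token 6: 'quietly' -> NEW (unique so far: 6)
  Token 7: 'always' -> NEW (unique so far: 7)
  Token 8: 'heard' -> NEW (unique so far: 8)
Unique types: ('always', 'bag', 'before', 'dances', 'doctor', 'heard', 'quietly', 'reads')
Vocabulary size: 8

8


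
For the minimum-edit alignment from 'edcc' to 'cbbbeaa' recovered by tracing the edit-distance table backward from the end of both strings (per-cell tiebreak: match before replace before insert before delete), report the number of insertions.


Edit distance = 7. Backtracking from cell (4, 7) with preference match > replace > insert > delete,
then listing the resulting alignment 'edcc' -> 'cbbbeaa' left to right:
  Step 1: insert 'c' [insertion #1]
  Step 2: insert 'b' [insertion #2]
  Step 3: insert 'b' [insertion #3]
  Step 4: replace e->b
  Step 5: replace d->e
  Step 6: replace c->a
  Step 7: replace c->a
Total insertions: 3

3


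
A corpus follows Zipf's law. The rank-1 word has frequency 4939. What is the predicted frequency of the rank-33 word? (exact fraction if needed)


Zipf's law: freq(rank) = f1 / rank
f1 = 4939, rank = 33
freq = 4939 / 33
GCD(4939, 33) = 11
Simplified: 449/3

449/3


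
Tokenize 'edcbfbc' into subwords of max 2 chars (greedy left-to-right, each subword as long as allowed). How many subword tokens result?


'edcbfbc' has 7 characters.
Chunking with max size 2:
  Chunk 1: 'ed' (positions 0-1)
  Chunk 2: 'cb' (positions 2-3)
  Chunk 3: 'fb' (positions 4-5)
  Chunk 4: 'c' (positions 6-6)
Total chunks: ceil(7 / 2) = 4

4


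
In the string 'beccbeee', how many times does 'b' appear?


Scanning 'beccbeee' for 'b':
  Position 0: 'b' -> MATCH (count: 1)
  Position 4: 'b' -> MATCH (count: 2)
Total occurrences of 'b': 2

2


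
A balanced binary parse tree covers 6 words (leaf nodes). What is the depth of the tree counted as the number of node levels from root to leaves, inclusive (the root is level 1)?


In a balanced binary tree with n leaves the deepest leaf is ceil(log2(n)) edges below the root,
so counting node levels inclusive of root and leaves gives ceil(log2(n)) + 1 levels.
log2(6) = 2.5850
ceil(2.5850) = 3
levels = 3 + 1 = 4

4


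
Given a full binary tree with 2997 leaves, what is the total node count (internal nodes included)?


Leaf nodes (terminals): 2997
Internal nodes = n - 1 = 2997 - 1 = 2996
Total = leaves + internal = 2997 + 2996 = 5993

5993


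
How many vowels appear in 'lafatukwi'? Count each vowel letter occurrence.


Scanning each character of 'lafatukwi':
  Position 1: 'l' -> consonant (running count: 0)
  Position 2: 'a' -> vowel (running count: 1)
  Position 3: 'f' -> consonant (running count: 1)
  Position 4: 'a' -> vowel (running count: 2)
  Position 5: 't' -> consonant (running count: 2)
  Position 6: 'u' -> vowel (running count: 3)
  Position 7: 'k' -> consonant (running count: 3)
  Position 8: 'w' -> consonant (running count: 3)
  Position 9: 'i' -> vowel (running count: 4)
Total vowels: 4

4


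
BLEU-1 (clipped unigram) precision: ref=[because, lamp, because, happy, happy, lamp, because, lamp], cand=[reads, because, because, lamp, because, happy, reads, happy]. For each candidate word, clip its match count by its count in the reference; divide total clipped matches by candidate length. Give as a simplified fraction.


Reference word counts: {'because': 3, 'happy': 2, 'lamp': 3}
Checking each candidate word (with clipping):
  'reads' -> not in reference -> no match (matches: 0)
  'because' -> in reference (ref count 3, used 1/3) -> match (matches: 1)
  'because' -> in reference (ref count 3, used 2/3) -> match (matches: 2)
  'lamp' -> in reference (ref count 3, used 1/3) -> match (matches: 3)
  'because' -> in reference (ref count 3, used 3/3) -> match (matches: 4)
  'happy' -> in reference (ref count 2, used 1/2) -> match (matches: 5)
  'reads' -> not in reference -> no match (matches: 5)
  'happy' -> in reference (ref count 2, used 2/2) -> match (matches: 6)
Clipped matches: 6, Candidate length: 8
Precision = 6/8 = 3/4

3/4


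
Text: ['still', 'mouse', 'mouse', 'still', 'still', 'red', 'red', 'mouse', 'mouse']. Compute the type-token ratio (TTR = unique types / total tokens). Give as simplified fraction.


Tokens: 9
Unique types: ('mouse', 'red', 'still') = 3
TTR = 3/9
Simplify: divide both by 3 -> 1/3
TTR = 1/3

1/3


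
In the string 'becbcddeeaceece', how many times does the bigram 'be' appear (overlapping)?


Scanning 'becbcddeeaceece' for bigram 'be':
  Position 0: 'be' -> MATCH
  Position 1: 'ec' -> no
  Position 2: 'cb' -> no
  Position 3: 'bc' -> no
  Position 4: 'cd' -> no
  Position 5: 'dd' -> no
  Position 6: 'de' -> no
  Position 7: 'ee' -> no
  Position 8: 'ea' -> no
  Position 9: 'ac' -> no
  Position 10: 'ce' -> no
  Position 11: 'ee' -> no
  Position 12: 'ec' -> no
  Position 13: 'ce' -> no
Total matches: 1

1


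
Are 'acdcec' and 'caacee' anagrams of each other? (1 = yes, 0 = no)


Sort characters of 'acdcec': 'acccde'
Sort characters of 'caacee': 'aaccee'
Sorted forms differ -> they are NOT anagrams
Result: 0

0


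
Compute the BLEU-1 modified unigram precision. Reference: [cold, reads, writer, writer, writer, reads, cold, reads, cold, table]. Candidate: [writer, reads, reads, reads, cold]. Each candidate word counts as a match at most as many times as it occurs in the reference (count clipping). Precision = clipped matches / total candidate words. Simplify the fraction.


Reference word counts: {'cold': 3, 'reads': 3, 'table': 1, 'writer': 3}
Checking each candidate word (with clipping):
  'writer' -> in reference (ref count 3, used 1/3) -> match (matches: 1)
  'reads' -> in reference (ref count 3, used 1/3) -> match (matches: 2)
  'reads' -> in reference (ref count 3, used 2/3) -> match (matches: 3)
  'reads' -> in reference (ref count 3, used 3/3) -> match (matches: 4)
  'cold' -> in reference (ref count 3, used 1/3) -> match (matches: 5)
Clipped matches: 5, Candidate length: 5
Precision = 5/5 = 1

1


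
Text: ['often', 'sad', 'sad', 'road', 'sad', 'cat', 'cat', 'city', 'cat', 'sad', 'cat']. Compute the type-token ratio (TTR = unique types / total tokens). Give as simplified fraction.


Tokens: 11
Unique types: ('cat', 'city', 'often', 'road', 'sad') = 5
TTR = 5/11
Already in lowest terms.

5/11


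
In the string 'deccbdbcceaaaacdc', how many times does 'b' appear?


Scanning 'deccbdbcceaaaacdc' for 'b':
  Position 4: 'b' -> MATCH (count: 1)
  Position 6: 'b' -> MATCH (count: 2)
Total occurrences of 'b': 2

2


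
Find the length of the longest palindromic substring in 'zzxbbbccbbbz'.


Scanning 'zzxbbbccbbbz' for palindromic substrings.
Substring at positions 3-10: 'bbbccbbb'.
Check: reverse('bbbccbbb') = 'bbbccbbb' -> palindrome confirmed.
Neighbouring characters ('x' / 'z') break symmetry, so it cannot extend further.
No longer palindromic substring exists; longest length = 8

8


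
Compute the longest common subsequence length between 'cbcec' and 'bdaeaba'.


DP table for LCS of 'cbcec' and 'bdaeaba':
       b  d  a  e  a  b  a
    0  0  0  0  0  0  0  0
  c 0  0  0  0  0  0  0  0
  b 0  1  1  1  1  1  1  1
  c 0  1  1  1  1  1  1  1
  e 0  1  1  1  2  2  2  2
  c 0  1  1  1  2  2  2  2
LCS: 'be'
LCS length = 2

2


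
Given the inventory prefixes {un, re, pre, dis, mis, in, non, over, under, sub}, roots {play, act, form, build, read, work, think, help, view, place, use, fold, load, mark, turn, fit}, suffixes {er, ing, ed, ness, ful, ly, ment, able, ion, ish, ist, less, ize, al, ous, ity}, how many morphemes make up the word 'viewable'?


Segmenting 'viewable' against the inventory:
  'view' -> root (morpheme 1)
  'able' -> suffix (morpheme 2)
Total morphemes: 2

2


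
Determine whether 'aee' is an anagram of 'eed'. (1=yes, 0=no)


Sort characters of 'aee': 'aee'
Sort characters of 'eed': 'dee'
Sorted forms differ -> they are NOT anagrams
Result: 0

0


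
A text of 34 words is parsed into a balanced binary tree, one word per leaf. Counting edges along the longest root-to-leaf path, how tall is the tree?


In a balanced binary tree with n leaves the deepest leaf is ceil(log2(n)) edges below the root.
log2(34) = 5.0875
ceil(5.0875) = 6
height (edges) = 6

6


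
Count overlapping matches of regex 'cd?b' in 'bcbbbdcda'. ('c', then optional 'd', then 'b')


Pattern: cd?b means 'c', then optional 'd', then 'b'.
Scanning 'bcbbbdcda' position-by-position:
  Pos 0: window 'bcb' -> no
  Pos 1: window 'cbb' -> MATCH
  Pos 2: window 'bbb' -> no
  Pos 3: window 'bbd' -> no
  Pos 4: window 'bdc' -> no
  Pos 5: window 'dcd' -> no
  Pos 6: window 'cda' -> no
  Pos 7: window 'da' -> no
  Pos 8: window 'a' -> no
Total matches: 1

1


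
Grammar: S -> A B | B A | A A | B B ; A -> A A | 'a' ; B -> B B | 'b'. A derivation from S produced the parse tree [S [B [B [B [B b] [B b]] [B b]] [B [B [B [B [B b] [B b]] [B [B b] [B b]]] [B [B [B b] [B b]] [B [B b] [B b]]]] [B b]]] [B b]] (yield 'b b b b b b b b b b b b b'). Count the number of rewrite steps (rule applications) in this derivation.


Every bracketed nonterminal node [X ...] in the tree is produced by exactly one rule application.
Reading the tree off as a leftmost derivation:
  Step 1: S  =>  B B   (applied S -> B B)
  Step 2: B B  =>  B B B   (applied B -> B B)
  Step 3: B B B  =>  B B B B   (applied B -> B B)
  Step 4: B B B B  =>  B B B B B   (applied B -> B B)
  Step 5: B B B B B  =>  b B B B B   (applied B -> b)
  Step 6: b B B B B  =>  b b B B B   (applied B -> b)
  Step 7: b b B B B  =>  b b b B B   (applied B -> b)
  Step 8: b b b B B  =>  b b b B B B   (applied B -> B B)
  Step 9: b b b B B B  =>  b b b B B B B   (applied B -> B B)
  Step 10: b b b B B B B  =>  b b b B B B B B   (applied B -> B B)
  Step 11: b b b B B B B B  =>  b b b B B B B B B   (applied B -> B B)
  Step 12: b b b B B B B B B  =>  b b b b B B B B B   (applied B -> b)
  Step 13: b b b b B B B B B  =>  b b b b b B B B B   (applied B -> b)
  Step 14: b b b b b B B B B  =>  b b b b b B B B B B   (applied B -> B B)
  Step 15: b b b b b B B B B B  =>  b b b b b b B B B B   (applied B -> b)
  Step 16: b b b b b b B B B B  =>  b b b b b b b B B B   (applied B -> b)
  Step 17: b b b b b b b B B B  =>  b b b b b b b B B B B   (applied B -> B B)
  Step 18: b b b b b b b B B B B  =>  b b b b b b b B B B B B   (applied B -> B B)
  Step 19: b b b b b b b B B B B B  =>  b b b b b b b b B B B B   (applied B -> b)
  Step 20: b b b b b b b b B B B B  =>  b b b b b b b b b B B B   (applied B -> b)
  Step 21: b b b b b b b b b B B B  =>  b b b b b b b b b B B B B   (applied B -> B B)
  Step 22: b b b b b b b b b B B B B  =>  b b b b b b b b b b B B B   (applied B -> b)
  Step 23: b b b b b b b b b b B B B  =>  b b b b b b b b b b b B B   (applied B -> b)
  Step 24: b b b b b b b b b b b B B  =>  b b b b b b b b b b b b B   (applied B -> b)
  Step 25: b b b b b b b b b b b b B  =>  b b b b b b b b b b b b b   (applied B -> b)
Final yield: b b b b b b b b b b b b b
Total rewrite steps: 25

25


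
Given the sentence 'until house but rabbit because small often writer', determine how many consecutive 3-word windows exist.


Word trigrams from [8] words:
  Trigram 1: (until house but)
  Trigram 2: (house but rabbit)
  Trigram 3: (but rabbit because)
  Trigram 4: (rabbit because small)
  Trigram 5: (because small often)
  Trigram 6: (small often writer)
Total word trigrams: 8 - 2 = 6

6


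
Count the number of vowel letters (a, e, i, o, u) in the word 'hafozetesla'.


Scanning each character of 'hafozetesla':
  Position 1: 'h' -> consonant (running count: 0)
  Position 2: 'a' -> vowel (running count: 1)
  Position 3: 'f' -> consonant (running count: 1)
  Position 4: 'o' -> vowel (running count: 2)
  Position 5: 'z' -> consonant (running count: 2)
  Position 6: 'e' -> vowel (running count: 3)
  Position 7: 't' -> consonant (running count: 3)
  Position 8: 'e' -> vowel (running count: 4)
  Position 9: 's' -> consonant (running count: 4)
  Position 10: 'l' -> consonant (running count: 4)
  Position 11: 'a' -> vowel (running count: 5)
Total vowels: 5

5


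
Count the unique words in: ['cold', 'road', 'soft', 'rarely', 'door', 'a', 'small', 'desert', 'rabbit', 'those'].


Listing all tokens and tracking unique types:
  Token 1: 'cold' -> NEW (unique so far: 1)
  Token 2: 'road' -> NEW (unique so far: 2)
  Token 3: 'soft' -> NEW (unique so far: 3)
  Token 4: 'rarely' -> NEW (unique so far: 4)
  Token 5: 'door' -> NEW (unique so far: 5)
  Token 6: 'a' -> NEW (unique so far: 6)
  Token 7: 'small' -> NEW (unique so far: 7)
  Token 8: 'desert' -> NEW (unique so far: 8)
  Token 9: 'rabbit' -> NEW (unique so far: 9)
  Token 10: 'those' -> NEW (unique so far: 10)
Unique types: ('a', 'cold', 'desert', 'door', 'rabbit', 'rarely', 'road', 'small', 'soft', 'those')
Vocabulary size: 10

10


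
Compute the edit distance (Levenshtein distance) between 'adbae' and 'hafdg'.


Building DP table for s1='adbae' (len 5) and s2='hafdg' (len 5):
       h  a  f  d  g
    0  1  2  3  4  5
  a 1  1  1  2  3  4
  d 2  2  2  2  2  3
  b 3  3  3  3  3  3
  a 4  4  3  4  4  4
  e 5  5  4  4  5  5
Edit distance = dp[5][5] = 5

5


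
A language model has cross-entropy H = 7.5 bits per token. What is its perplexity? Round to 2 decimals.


Perplexity formula: PP = 2^H
H = 7.5
PP = 2^7.5
Decompose: 2^7.5 = 2^7 * 2^0.5 = 2^7 * sqrt(2)
2^7 = 128, sqrt(2) ~ 1.4142136
PP ~ 128 * 1.4142136 = 181.0193408
Rounded to 2 decimals: 181.02

181.02


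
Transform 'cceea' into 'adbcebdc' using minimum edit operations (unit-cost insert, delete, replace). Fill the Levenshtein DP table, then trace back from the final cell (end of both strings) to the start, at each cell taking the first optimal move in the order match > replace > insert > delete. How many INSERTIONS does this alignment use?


Edit distance = 6. Backtracking from cell (5, 8) with preference match > replace > insert > delete,
then listing the resulting alignment 'cceea' -> 'adbcebdc' left to right:
  Step 1: insert 'a' [insertion #1]
  Step 2: insert 'd' [insertion #2]
  Step 3: replace c->b
  Step 4: keep 'c'
  Step 5: keep 'e'
  Step 6: insert 'b' [insertion #3]
  Step 7: replace e->d
  Step 8: replace a->c
Total insertions: 3

3


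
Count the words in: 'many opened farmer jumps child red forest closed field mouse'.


Counting words by splitting on spaces:
  Word 1: 'many'
  Word 2: 'opened'
  Word 3: 'farmer'
  Word 4: 'jumps'
  Word 5: 'child'
  Word 6: 'red'
  Word 7: 'forest'
  Word 8: 'closed'
  Word 9: 'field'
  Word 10: 'mouse'
Total words: 10

10


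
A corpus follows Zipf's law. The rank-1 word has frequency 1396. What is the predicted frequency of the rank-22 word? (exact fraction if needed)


Zipf's law: freq(rank) = f1 / rank
f1 = 1396, rank = 22
freq = 1396 / 22
GCD(1396, 22) = 2
Simplified: 698/11

698/11


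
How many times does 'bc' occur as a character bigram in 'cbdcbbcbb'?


Scanning 'cbdcbbcbb' for bigram 'bc':
  Position 0: 'cb' -> no
  Position 1: 'bd' -> no
  Position 2: 'dc' -> no
  Position 3: 'cb' -> no
  Position 4: 'bb' -> no
  Position 5: 'bc' -> MATCH
  Position 6: 'cb' -> no
  Position 7: 'bb' -> no
Total matches: 1

1


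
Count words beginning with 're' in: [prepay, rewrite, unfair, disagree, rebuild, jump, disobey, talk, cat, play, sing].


Checking each word for prefix 're':
  'prepay' -> no (count: 0)
  'rewrite' -> YES, starts with 're' (count: 1)
  'unfair' -> no (count: 1)
  'disagree' -> no (count: 1)
  'rebuild' -> YES, starts with 're' (count: 2)
  'jump' -> no (count: 2)
  'disobey' -> no (count: 2)
  'talk' -> no (count: 2)
  'cat' -> no (count: 2)
  'play' -> no (count: 2)
  'sing' -> no (count: 2)
Total with prefix 're': 2

2


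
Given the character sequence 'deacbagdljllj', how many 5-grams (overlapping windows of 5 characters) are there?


String 'deacbagdljllj' has length L = 13.
Number of overlapping n-grams = L - n + 1
Substituting: 13 - 5 + 1 = 9

9


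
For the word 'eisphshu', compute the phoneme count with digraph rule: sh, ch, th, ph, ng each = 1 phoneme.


Parsing 'eisphshu' greedily, digraphs first:
  'e' -> vowel phoneme (phonemes so far: 1)
  'i' -> vowel phoneme (phonemes so far: 2)
  's' -> consonant phoneme (phonemes so far: 3)
  'ph' -> digraph (1 consonant phoneme) (phonemes so far: 4)
  'sh' -> digraph (1 consonant phoneme) (phonemes so far: 5)
  'u' -> vowel phoneme (phonemes so far: 6)
Total phonemes: 6

6


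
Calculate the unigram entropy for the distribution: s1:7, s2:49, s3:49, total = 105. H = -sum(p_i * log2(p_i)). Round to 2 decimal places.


Computing entropy H = -sum(p_i * log2(p_i)):
  s1: p = 7/105 = 0.0667, -p*log2(p) = 0.2605
  s2: p = 49/105 = 0.4667, -p*log2(p) = 0.5131
  s3: p = 49/105 = 0.4667, -p*log2(p) = 0.5131
H = sum of terms = 1.2867
Rounded to 2 decimals: 1.29

1.29


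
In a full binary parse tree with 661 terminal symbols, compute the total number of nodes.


Leaf nodes (terminals): 661
Internal nodes = n - 1 = 661 - 1 = 660
Total = leaves + internal = 661 + 660 = 1321

1321


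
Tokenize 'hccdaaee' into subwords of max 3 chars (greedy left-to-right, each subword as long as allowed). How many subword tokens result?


'hccdaaee' has 8 characters.
Chunking with max size 3:
  Chunk 1: 'hcc' (positions 0-2)
  Chunk 2: 'daa' (positions 3-5)
  Chunk 3: 'ee' (positions 6-7)
Total chunks: ceil(8 / 3) = 3

3


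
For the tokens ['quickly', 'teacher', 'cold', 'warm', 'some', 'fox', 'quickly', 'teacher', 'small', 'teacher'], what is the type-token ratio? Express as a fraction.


Tokens: 10
Unique types: ('cold', 'fox', 'quickly', 'small', 'some', 'teacher', 'warm') = 7
TTR = 7/10
Already in lowest terms.

7/10


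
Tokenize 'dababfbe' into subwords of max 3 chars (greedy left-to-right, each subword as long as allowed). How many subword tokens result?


'dababfbe' has 8 characters.
Chunking with max size 3:
  Chunk 1: 'dab' (positions 0-2)
  Chunk 2: 'abf' (positions 3-5)
  Chunk 3: 'be' (positions 6-7)
Total chunks: ceil(8 / 3) = 3

3


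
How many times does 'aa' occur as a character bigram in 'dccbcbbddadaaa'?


Scanning 'dccbcbbddadaaa' for bigram 'aa':
  Position 0: 'dc' -> no
  Position 1: 'cc' -> no
  Position 2: 'cb' -> no
  Position 3: 'bc' -> no
  Position 4: 'cb' -> no
  Position 5: 'bb' -> no
  Position 6: 'bd' -> no
  Position 7: 'dd' -> no
  Position 8: 'da' -> no
  Position 9: 'ad' -> no
  Position 10: 'da' -> no
  Position 11: 'aa' -> MATCH
  Position 12: 'aa' -> MATCH
Total matches: 2

2


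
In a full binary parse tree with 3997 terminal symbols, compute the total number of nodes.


Leaf nodes (terminals): 3997
Internal nodes = n - 1 = 3997 - 1 = 3996
Total = leaves + internal = 3997 + 3996 = 7993

7993


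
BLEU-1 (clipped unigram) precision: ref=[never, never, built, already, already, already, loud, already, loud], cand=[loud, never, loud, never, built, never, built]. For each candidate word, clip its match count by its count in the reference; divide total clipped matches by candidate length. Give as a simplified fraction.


Reference word counts: {'already': 4, 'built': 1, 'loud': 2, 'never': 2}
Checking each candidate word (with clipping):
  'loud' -> in reference (ref count 2, used 1/2) -> match (matches: 1)
  'never' -> in reference (ref count 2, used 1/2) -> match (matches: 2)
  'loud' -> in reference (ref count 2, used 2/2) -> match (matches: 3)
  'never' -> in reference (ref count 2, used 2/2) -> match (matches: 4)
  'built' -> in reference (ref count 1, used 1/1) -> match (matches: 5)
  'never' -> ref count 2 already used up (2/2) -> clipped, no match (matches: 5)
  'built' -> ref count 1 already used up (1/1) -> clipped, no match (matches: 5)
Clipped matches: 5, Candidate length: 7
Precision = 5/7

5/7


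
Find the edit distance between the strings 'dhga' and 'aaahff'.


Building DP table for s1='dhga' (len 4) and s2='aaahff' (len 6):
       a  a  a  h  f  f
    0  1  2  3  4  5  6
  d 1  1  2  3  4  5  6
  h 2  2  2  3  3  4  5
  g 3  3  3  3  4  4  5
  a 4  3  3  3  4  5  5
Edit distance = dp[4][6] = 5

5


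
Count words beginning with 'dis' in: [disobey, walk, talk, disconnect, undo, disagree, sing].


Checking each word for prefix 'dis':
  'disobey' -> YES, starts with 'dis' (count: 1)
  'walk' -> no (count: 1)
  'talk' -> no (count: 1)
  'disconnect' -> YES, starts with 'dis' (count: 2)
  'undo' -> no (count: 2)
  'disagree' -> YES, starts with 'dis' (count: 3)
  'sing' -> no (count: 3)
Total with prefix 'dis': 3

3


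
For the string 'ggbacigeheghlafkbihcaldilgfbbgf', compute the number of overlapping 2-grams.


String 'ggbacigeheghlafkbihcaldilgfbbgf' has length L = 31.
Number of overlapping n-grams = L - n + 1
Substituting: 31 - 2 + 1 = 30

30


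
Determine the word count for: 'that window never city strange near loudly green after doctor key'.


Counting words by splitting on spaces:
  Word 1: 'that'
  Word 2: 'window'
  Word 3: 'never'
  Word 4: 'city'
  Word 5: 'strange'
  Word 6: 'near'
  Word 7: 'loudly'
  Word 8: 'green'
  Word 9: 'after'
  Word 10: 'doctor'
  Word 11: 'key'
Total words: 11

11


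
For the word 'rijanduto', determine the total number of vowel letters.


Scanning each character of 'rijanduto':
  Position 1: 'r' -> consonant (running count: 0)
  Position 2: 'i' -> vowel (running count: 1)
  Position 3: 'j' -> consonant (running count: 1)
  Position 4: 'a' -> vowel (running count: 2)
  Position 5: 'n' -> consonant (running count: 2)
  Position 6: 'd' -> consonant (running count: 2)
  Position 7: 'u' -> vowel (running count: 3)
  Position 8: 't' -> consonant (running count: 3)
  Position 9: 'o' -> vowel (running count: 4)
Total vowels: 4

4


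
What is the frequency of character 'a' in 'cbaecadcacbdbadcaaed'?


Scanning 'cbaecadcacbdbadcaaed' for 'a':
  Position 2: 'a' -> MATCH (count: 1)
  Position 5: 'a' -> MATCH (count: 2)
  Position 8: 'a' -> MATCH (count: 3)
  Position 13: 'a' -> MATCH (count: 4)
  Position 16: 'a' -> MATCH (count: 5)
  Position 17: 'a' -> MATCH (count: 6)
Total occurrences of 'a': 6

6


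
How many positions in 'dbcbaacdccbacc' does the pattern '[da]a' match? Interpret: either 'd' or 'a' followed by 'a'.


Pattern: [da]a means either 'd' or 'a' followed by 'a'.
Scanning 'dbcbaacdccbacc' position-by-position:
  Pos 0: window 'db' -> no
  Pos 1: window 'bc' -> no
  Pos 2: window 'cb' -> no
  Pos 3: window 'ba' -> no
  Pos 4: window 'aa' -> MATCH
  Pos 5: window 'ac' -> no
  Pos 6: window 'cd' -> no
  Pos 7: window 'dc' -> no
  Pos 8: window 'cc' -> no
  Pos 9: window 'cb' -> no
  Pos 10: window 'ba' -> no
  Pos 11: window 'ac' -> no
  Pos 12: window 'cc' -> no
  Pos 13: window 'c' -> no
Total matches: 1

1


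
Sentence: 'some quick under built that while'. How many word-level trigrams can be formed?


Word trigrams from [6] words:
  Trigram 1: (some quick under)
  Trigram 2: (quick under built)
  Trigram 3: (under built that)
  Trigram 4: (built that while)
Total word trigrams: 6 - 2 = 4

4


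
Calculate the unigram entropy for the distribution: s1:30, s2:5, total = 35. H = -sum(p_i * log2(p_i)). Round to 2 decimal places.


Computing entropy H = -sum(p_i * log2(p_i)):
  s1: p = 30/35 = 0.8571, -p*log2(p) = 0.1906
  s2: p = 5/35 = 0.1429, -p*log2(p) = 0.4011
H = sum of terms = 0.5917
Rounded to 2 decimals: 0.59

0.59


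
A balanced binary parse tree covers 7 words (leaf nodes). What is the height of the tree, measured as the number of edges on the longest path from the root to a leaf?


In a balanced binary tree with n leaves the deepest leaf is ceil(log2(n)) edges below the root.
log2(7) = 2.8074
ceil(2.8074) = 3
height (edges) = 3

3


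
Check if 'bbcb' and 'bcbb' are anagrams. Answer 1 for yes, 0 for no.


Sort characters of 'bbcb': 'bbbc'
Sort characters of 'bcbb': 'bbbc'
Sorted forms match -> they ARE anagrams
Result: 1

1


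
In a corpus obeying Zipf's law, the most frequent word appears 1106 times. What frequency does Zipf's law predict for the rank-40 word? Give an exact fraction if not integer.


Zipf's law: freq(rank) = f1 / rank
f1 = 1106, rank = 40
freq = 1106 / 40
GCD(1106, 40) = 2
Simplified: 553/20

553/20


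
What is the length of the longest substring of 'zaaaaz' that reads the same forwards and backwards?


Scanning 'zaaaaz' for palindromic substrings.
Substring at positions 0-5: 'zaaaaz'.
Check: reverse('zaaaaz') = 'zaaaaz' -> palindrome confirmed.
No longer palindromic substring exists; longest length = 6

6


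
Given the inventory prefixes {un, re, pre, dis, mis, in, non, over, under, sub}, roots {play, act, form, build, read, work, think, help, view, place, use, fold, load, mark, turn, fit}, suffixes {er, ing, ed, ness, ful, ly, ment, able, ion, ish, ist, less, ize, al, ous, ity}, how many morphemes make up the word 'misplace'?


Segmenting 'misplace' against the inventory:
  'mis' -> prefix (morpheme 1)
  'place' -> root (morpheme 2)
Total morphemes: 2

2


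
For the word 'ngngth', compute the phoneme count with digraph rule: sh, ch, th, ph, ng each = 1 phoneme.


Parsing 'ngngth' greedily, digraphs first:
  'ng' -> digraph (1 consonant phoneme) (phonemes so far: 1)
  'ng' -> digraph (1 consonant phoneme) (phonemes so far: 2)
  'th' -> digraph (1 consonant phoneme) (phonemes so far: 3)
Total phonemes: 3

3


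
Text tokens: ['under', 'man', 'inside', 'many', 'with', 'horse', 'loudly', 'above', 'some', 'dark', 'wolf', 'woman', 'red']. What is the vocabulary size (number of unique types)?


Listing all tokens and tracking unique types:
  Token 1: 'under' -> NEW (unique so far: 1)
  Token 2: 'man' -> NEW (unique so far: 2)
  Token 3: 'inside' -> NEW (unique so far: 3)
  Token 4: 'many' -> NEW (unique so far: 4)
  Token 5: 'with' -> NEW (unique so far: 5)
  Token 6: 'horse' -> NEW (unique so far: 6)
  Token 7: 'loudly' -> NEW (unique so far: 7)
  Token 8: 'above' -> NEW (unique so far: 8)
  Token 9: 'some' -> NEW (unique so far: 9)
  Token 10: 'dark' -> NEW (unique so far: 10)
  Token 11: 'wolf' -> NEW (unique so far: 11)
  Token 12: 'woman' -> NEW (unique so far: 12)
  Token 13: 'red' -> NEW (unique so far: 13)
Unique types: ('above', 'dark', 'horse', 'inside', 'loudly', 'man', 'many', 'red', 'some', 'under', 'with', 'wolf', 'woman')
Vocabulary size: 13

13


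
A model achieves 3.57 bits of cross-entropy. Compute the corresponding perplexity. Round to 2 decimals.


Perplexity formula: PP = 2^H
H = 3.57
PP = 2^3.57
Decompose: 2^3.57 = 2^3 * 2^0.57
2^3 = 8, 2^0.57 ~ 1.4845236
PP ~ 8 * 1.4845236 = 11.8761888
Rounded to 2 decimals: 11.88

11.88


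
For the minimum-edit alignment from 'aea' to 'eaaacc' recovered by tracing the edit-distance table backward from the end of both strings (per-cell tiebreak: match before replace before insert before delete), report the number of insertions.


Edit distance = 4. Backtracking from cell (3, 6) with preference match > replace > insert > delete,
then listing the resulting alignment 'aea' -> 'eaaacc' left to right:
  Step 1: insert 'e' [insertion #1]
  Step 2: keep 'a'
  Step 3: replace e->a
  Step 4: keep 'a'
  Step 5: insert 'c' [insertion #2]
  Step 6: insert 'c' [insertion #3]
Total insertions: 3

3


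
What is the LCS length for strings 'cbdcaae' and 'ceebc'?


DP table for LCS of 'cbdcaae' and 'ceebc':
       c  e  e  b  c
    0  0  0  0  0  0
  c 0  1  1  1  1  1
  b 0  1  1  1  2  2
  d 0  1  1  1  2  2
  c 0  1  1  1  2  3
  a 0  1  1  1  2  3
  a 0  1  1  1  2  3
  e 0  1  2  2  2  3
LCS: 'cbc'
LCS length = 3

3


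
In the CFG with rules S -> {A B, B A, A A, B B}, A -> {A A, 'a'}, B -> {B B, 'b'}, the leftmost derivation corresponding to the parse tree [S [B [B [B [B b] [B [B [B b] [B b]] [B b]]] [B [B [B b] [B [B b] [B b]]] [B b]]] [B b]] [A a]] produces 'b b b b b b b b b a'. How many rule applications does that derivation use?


Every bracketed nonterminal node [X ...] in the tree is produced by exactly one rule application.
Reading the tree off as a leftmost derivation:
  Step 1: S  =>  B A   (applied S -> B A)
  Step 2: B A  =>  B B A   (applied B -> B B)
  Step 3: B B A  =>  B B B A   (applied B -> B B)
  Step 4: B B B A  =>  B B B B A   (applied B -> B B)
  Step 5: B B B B A  =>  b B B B A   (applied B -> b)
  Step 6: b B B B A  =>  b B B B B A   (applied B -> B B)
  Step 7: b B B B B A  =>  b B B B B B A   (applied B -> B B)
  Step 8: b B B B B B A  =>  b b B B B B A   (applied B -> b)
  Step 9: b b B B B B A  =>  b b b B B B A   (applied B -> b)
  Step 10: b b b B B B A  =>  b b b b B B A   (applied B -> b)
  Step 11: b b b b B B A  =>  b b b b B B B A   (applied B -> B B)
  Step 12: b b b b B B B A  =>  b b b b B B B B A   (applied B -> B B)
  Step 13: b b b b B B B B A  =>  b b b b b B B B A   (applied B -> b)
  Step 14: b b b b b B B B A  =>  b b b b b B B B B A   (applied B -> B B)
  Step 15: b b b b b B B B B A  =>  b b b b b b B B B A   (applied B -> b)
  Step 16: b b b b b b B B B A  =>  b b b b b b b B B A   (applied B -> b)
  Step 17: b b b b b b b B B A  =>  b b b b b b b b B A   (applied B -> b)
  Step 18: b b b b b b b b B A  =>  b b b b b b b b b A   (applied B -> b)
  Step 19: b b b b b b b b b A  =>  b b b b b b b b b a   (applied A -> a)
Final yield: b b b b b b b b b a
Total rewrite steps: 19

19


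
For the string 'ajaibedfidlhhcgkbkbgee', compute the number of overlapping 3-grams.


String 'ajaibedfidlhhcgkbkbgee' has length L = 22.
Number of overlapping n-grams = L - n + 1
Substituting: 22 - 3 + 1 = 20

20


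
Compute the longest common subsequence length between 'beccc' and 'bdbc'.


DP table for LCS of 'beccc' and 'bdbc':
       b  d  b  c
    0  0  0  0  0
  b 0  1  1  1  1
  e 0  1  1  1  1
  c 0  1  1  1  2
  c 0  1  1  1  2
  c 0  1  1  1  2
LCS: 'bc'
LCS length = 2

2


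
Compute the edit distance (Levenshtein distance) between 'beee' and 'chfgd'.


Building DP table for s1='beee' (len 4) and s2='chfgd' (len 5):
       c  h  f  g  d
    0  1  2  3  4  5
  b 1  1  2  3  4  5
  e 2  2  2  3  4  5
  e 3  3  3  3  4  5
  e 4  4  4  4  4  5
Edit distance = dp[4][5] = 5

5


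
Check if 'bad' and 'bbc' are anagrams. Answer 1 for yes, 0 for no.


Sort characters of 'bad': 'abd'
Sort characters of 'bbc': 'bbc'
Sorted forms differ -> they are NOT anagrams
Result: 0

0


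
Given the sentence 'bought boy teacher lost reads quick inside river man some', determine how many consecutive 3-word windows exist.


Word trigrams from [10] words:
  Trigram 1: (bought boy teacher)
  Trigram 2: (boy teacher lost)
  Trigram 3: (teacher lost reads)
  Trigram 4: (lost reads quick)
  Trigram 5: (reads quick inside)
  Trigram 6: (quick inside river)
  Trigram 7: (inside river man)
  Trigram 8: (river man some)
Total word trigrams: 10 - 2 = 8

8


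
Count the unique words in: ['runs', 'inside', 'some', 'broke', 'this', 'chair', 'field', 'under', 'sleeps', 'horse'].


Listing all tokens and tracking unique types:
  Token 1: 'runs' -> NEW (unique so far: 1)
  Token 2: 'inside' -> NEW (unique so far: 2)
  Token 3: 'some' -> NEW (unique so far: 3)
  Token 4: 'broke' -> NEW (unique so far: 4)
  Token 5: 'this' -> NEW (unique so far: 5)
  Token 6: 'chair' -> NEW (unique so far: 6)
  Token 7: 'field' -> NEW (unique so far: 7)
  Token 8: 'under' -> NEW (unique so far: 8)
  Token 9: 'sleeps' -> NEW (unique so far: 9)
  Token 10: 'horse' -> NEW (unique so far: 10)
Unique types: ('broke', 'chair', 'field', 'horse', 'inside', 'runs', 'sleeps', 'some', 'this', 'under')
Vocabulary size: 10

10


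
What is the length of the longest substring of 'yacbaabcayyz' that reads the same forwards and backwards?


Scanning 'yacbaabcayyz' for palindromic substrings.
Substring at positions 0-9: 'yacbaabcay'.
Check: reverse('yacbaabcay') = 'yacbaabcay' -> palindrome confirmed.
Neighbouring characters ('-' / 'y') break symmetry, so it cannot extend further.
No longer palindromic substring exists; longest length = 10

10


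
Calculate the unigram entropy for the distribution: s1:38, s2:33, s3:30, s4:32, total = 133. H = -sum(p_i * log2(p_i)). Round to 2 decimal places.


Computing entropy H = -sum(p_i * log2(p_i)):
  s1: p = 38/133 = 0.2857, -p*log2(p) = 0.5164
  s2: p = 33/133 = 0.2481, -p*log2(p) = 0.4989
  s3: p = 30/133 = 0.2256, -p*log2(p) = 0.4846
  s4: p = 32/133 = 0.2406, -p*log2(p) = 0.4945
H = sum of terms = 1.9944
Rounded to 2 decimals: 1.99

1.99


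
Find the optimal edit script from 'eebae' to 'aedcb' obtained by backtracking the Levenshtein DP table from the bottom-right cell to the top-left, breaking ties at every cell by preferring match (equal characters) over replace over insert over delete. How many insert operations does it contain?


Edit distance = 4. Backtracking from cell (5, 5) with preference match > replace > insert > delete,
then listing the resulting alignment 'eebae' -> 'aedcb' left to right:
  Step 1: replace e->a
  Step 2: keep 'e'
  Step 3: replace b->d
  Step 4: replace a->c
  Step 5: replace e->b
Total insertions: 0

0


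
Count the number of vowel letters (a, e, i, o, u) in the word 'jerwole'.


Scanning each character of 'jerwole':
  Position 1: 'j' -> consonant (running count: 0)
  Position 2: 'e' -> vowel (running count: 1)
  Position 3: 'r' -> consonant (running count: 1)
  Position 4: 'w' -> consonant (running count: 1)
  Position 5: 'o' -> vowel (running count: 2)
  Position 6: 'l' -> consonant (running count: 2)
  Position 7: 'e' -> vowel (running count: 3)
Total vowels: 3

3


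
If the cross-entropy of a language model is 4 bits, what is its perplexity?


Perplexity formula: PP = 2^H
H = 4
PP = 2^4
Steps: 2^1 = 2, 2^2 = 4, 2^3 = 8, 2^4 = 16
PP = 16

16


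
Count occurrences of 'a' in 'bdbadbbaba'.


Scanning 'bdbadbbaba' for 'a':
  Position 3: 'a' -> MATCH (count: 1)
  Position 7: 'a' -> MATCH (count: 2)
  Position 9: 'a' -> MATCH (count: 3)
Total occurrences of 'a': 3

3


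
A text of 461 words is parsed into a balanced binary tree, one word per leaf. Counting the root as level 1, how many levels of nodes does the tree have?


In a balanced binary tree with n leaves the deepest leaf is ceil(log2(n)) edges below the root,
so counting node levels inclusive of root and leaves gives ceil(log2(n)) + 1 levels.
log2(461) = 8.8486
ceil(8.8486) = 9
levels = 9 + 1 = 10

10


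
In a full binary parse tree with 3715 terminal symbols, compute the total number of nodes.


Leaf nodes (terminals): 3715
Internal nodes = n - 1 = 3715 - 1 = 3714
Total = leaves + internal = 3715 + 3714 = 7429

7429


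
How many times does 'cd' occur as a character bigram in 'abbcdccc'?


Scanning 'abbcdccc' for bigram 'cd':
  Position 0: 'ab' -> no
  Position 1: 'bb' -> no
  Position 2: 'bc' -> no
  Position 3: 'cd' -> MATCH
  Position 4: 'dc' -> no
  Position 5: 'cc' -> no
  Position 6: 'cc' -> no
Total matches: 1

1


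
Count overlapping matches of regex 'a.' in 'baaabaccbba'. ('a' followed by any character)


Pattern: a. means 'a' followed by any character.
Scanning 'baaabaccbba' position-by-position:
  Pos 0: window 'ba' -> no
  Pos 1: window 'aa' -> MATCH
  Pos 2: window 'aa' -> MATCH
  Pos 3: window 'ab' -> MATCH
  Pos 4: window 'ba' -> no
  Pos 5: window 'ac' -> MATCH
  Pos 6: window 'cc' -> no
  Pos 7: window 'cb' -> no
  Pos 8: window 'bb' -> no
  Pos 9: window 'ba' -> no
  Pos 10: window 'a' -> no
Total matches: 4

4


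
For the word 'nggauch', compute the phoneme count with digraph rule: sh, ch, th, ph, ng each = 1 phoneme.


Parsing 'nggauch' greedily, digraphs first:
  'ng' -> digraph (1 consonant phoneme) (phonemes so far: 1)
  'g' -> consonant phoneme (phonemes so far: 2)
  'a' -> vowel phoneme (phonemes so far: 3)
  'u' -> vowel phoneme (phonemes so far: 4)
  'ch' -> digraph (1 consonant phoneme) (phonemes so far: 5)
Total phonemes: 5

5


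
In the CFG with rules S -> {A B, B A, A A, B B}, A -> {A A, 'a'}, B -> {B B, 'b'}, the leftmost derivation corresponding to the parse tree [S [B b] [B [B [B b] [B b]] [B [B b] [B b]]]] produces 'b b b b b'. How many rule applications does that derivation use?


Every bracketed nonterminal node [X ...] in the tree is produced by exactly one rule application.
Reading the tree off as a leftmost derivation:
  Step 1: S  =>  B B   (applied S -> B B)
  Step 2: B B  =>  b B   (applied B -> b)
  Step 3: b B  =>  b B B   (applied B -> B B)
  Step 4: b B B  =>  b B B B   (applied B -> B B)
  Step 5: b B B B  =>  b b B B   (applied B -> b)
  Step 6: b b B B  =>  b b b B   (applied B -> b)
  Step 7: b b b B  =>  b b b B B   (applied B -> B B)
  Step 8: b b b B B  =>  b b b b B   (applied B -> b)
  Step 9: b b b b B  =>  b b b b b   (applied B -> b)
Final yield: b b b b b
Total rewrite steps: 9

9


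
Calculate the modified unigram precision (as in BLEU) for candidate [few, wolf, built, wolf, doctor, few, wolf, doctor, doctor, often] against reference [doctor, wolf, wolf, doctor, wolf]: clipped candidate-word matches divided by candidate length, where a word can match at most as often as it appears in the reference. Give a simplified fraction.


Reference word counts: {'doctor': 2, 'wolf': 3}
Checking each candidate word (with clipping):
  'few' -> not in reference -> no match (matches: 0)
  'wolf' -> in reference (ref count 3, used 1/3) -> match (matches: 1)
  'built' -> not in reference -> no match (matches: 1)
  'wolf' -> in reference (ref count 3, used 2/3) -> match (matches: 2)
  'doctor' -> in reference (ref count 2, used 1/2) -> match (matches: 3)
  'few' -> not in reference -> no match (matches: 3)
  'wolf' -> in reference (ref count 3, used 3/3) -> match (matches: 4)
  'doctor' -> in reference (ref count 2, used 2/2) -> match (matches: 5)
  'doctor' -> ref count 2 already used up (2/2) -> clipped, no match (matches: 5)
  'often' -> not in reference -> no match (matches: 5)
Clipped matches: 5, Candidate length: 10
Precision = 5/10 = 1/2

1/2


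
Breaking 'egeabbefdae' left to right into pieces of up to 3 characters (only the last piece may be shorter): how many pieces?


'egeabbefdae' has 11 characters.
Chunking with max size 3:
  Chunk 1: 'ege' (positions 0-2)
  Chunk 2: 'abb' (positions 3-5)
  Chunk 3: 'efd' (positions 6-8)
  Chunk 4: 'ae' (positions 9-10)
Total chunks: ceil(11 / 3) = 4

4


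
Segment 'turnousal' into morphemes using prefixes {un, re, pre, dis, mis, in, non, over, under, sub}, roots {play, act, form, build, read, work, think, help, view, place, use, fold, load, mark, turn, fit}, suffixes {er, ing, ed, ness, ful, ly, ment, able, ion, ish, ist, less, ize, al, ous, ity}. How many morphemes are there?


Segmenting 'turnousal' against the inventory:
  'turn' -> root (morpheme 1)
  'ous' -> suffix (morpheme 2)
  'al' -> suffix (morpheme 3)
Total morphemes: 3

3


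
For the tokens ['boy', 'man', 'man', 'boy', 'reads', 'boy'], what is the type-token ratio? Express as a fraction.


Tokens: 6
Unique types: ('boy', 'man', 'reads') = 3
TTR = 3/6
Simplify: divide both by 3 -> 1/2
TTR = 1/2

1/2


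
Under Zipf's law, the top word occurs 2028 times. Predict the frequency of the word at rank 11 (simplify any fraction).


Zipf's law: freq(rank) = f1 / rank
f1 = 2028, rank = 11
freq = 2028 / 11
GCD(2028, 11) = 1
Simplified: 2028/11

2028/11
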